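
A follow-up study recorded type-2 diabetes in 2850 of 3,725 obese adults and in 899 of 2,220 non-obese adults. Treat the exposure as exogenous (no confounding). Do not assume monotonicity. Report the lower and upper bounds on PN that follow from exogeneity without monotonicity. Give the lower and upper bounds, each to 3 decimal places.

p₁ = P(outcome | exposed) = 2850/3725 = 0.7651
p₀ = P(outcome | unexposed) = 899/2220 = 0.40495
Under exogeneity alone the bounds on PN are max{0,(p₁−p₀)/p₁} ≤ PN ≤ min{1,(1−p₀)/p₁}.
  lower = (p₁ − p₀)/p₁ = 0.36015 / 0.7651 ≈ 0.4707
  upper = min{1, (1 − p₀)/p₁} = 0.59505 / 0.7651 ≈ 0.7777

0.471 ≤ PN ≤ 0.778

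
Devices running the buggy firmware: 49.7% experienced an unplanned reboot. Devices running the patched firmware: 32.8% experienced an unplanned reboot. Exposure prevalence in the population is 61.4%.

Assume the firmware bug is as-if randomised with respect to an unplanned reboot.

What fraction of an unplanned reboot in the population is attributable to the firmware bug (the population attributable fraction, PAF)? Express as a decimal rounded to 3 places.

PAF ≈ 0.240

p₁ = 0.497, p₀ = 0.328.
Overall risk P(Y=1) = π·p₁ + (1−π)·p₀ = 0.614×0.497 + 0.386×0.328 = 0.43177.
Under exogeneity, PAF = [P(Y=1) − p₀] / P(Y=1).
PAF = (0.43177 − 0.328) / 0.43177 ≈ 0.2403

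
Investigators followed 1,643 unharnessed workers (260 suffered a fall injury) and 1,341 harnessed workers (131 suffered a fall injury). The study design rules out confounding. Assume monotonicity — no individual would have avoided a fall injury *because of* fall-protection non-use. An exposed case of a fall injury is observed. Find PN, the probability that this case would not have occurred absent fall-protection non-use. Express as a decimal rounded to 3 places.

p₁ = P(outcome | exposed) = 260/1643 = 0.15825
p₀ = P(outcome | unexposed) = 131/1341 = 0.097688
Under exogeneity and monotonicity, PN = (p₁ − p₀) / p₁.
PN = (0.15825 − 0.097688) / 0.15825 = 0.060559 / 0.15825 ≈ 0.3827

PN ≈ 0.383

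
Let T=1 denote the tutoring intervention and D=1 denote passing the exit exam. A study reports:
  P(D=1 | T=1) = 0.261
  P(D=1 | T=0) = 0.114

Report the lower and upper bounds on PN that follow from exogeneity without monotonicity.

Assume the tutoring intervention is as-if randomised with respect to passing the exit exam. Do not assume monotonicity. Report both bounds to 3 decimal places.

Let p₁ = 0.261, p₀ = 0.114.
Under exogeneity alone the bounds on PN are max{0,(p₁−p₀)/p₁} ≤ PN ≤ min{1,(1−p₀)/p₁}.
  lower = (p₁ − p₀)/p₁ = 0.147 / 0.261 ≈ 0.5632
  upper = min{1, (1 − p₀)/p₁} = 0.886 / 0.261 ≈ 3.3946 → capped at 1

0.563 ≤ PN ≤ 1.000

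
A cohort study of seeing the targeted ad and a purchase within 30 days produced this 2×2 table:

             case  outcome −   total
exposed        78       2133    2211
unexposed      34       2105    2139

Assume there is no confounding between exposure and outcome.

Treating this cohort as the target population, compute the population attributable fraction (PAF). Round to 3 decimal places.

p₁ = P(outcome | exposed) = 78/2211 = 0.035278
p₀ = P(outcome | unexposed) = 34/2139 = 0.015895
Exposure prevalence π = 2211/4350 = 0.50828; overall risk P(Y=1) = 0.025747.
Under exogeneity, PAF = [P(Y=1) − p₀]/P(Y=1).
PAF = (0.025747 − 0.015895) / 0.025747 ≈ 0.3826

PAF ≈ 0.383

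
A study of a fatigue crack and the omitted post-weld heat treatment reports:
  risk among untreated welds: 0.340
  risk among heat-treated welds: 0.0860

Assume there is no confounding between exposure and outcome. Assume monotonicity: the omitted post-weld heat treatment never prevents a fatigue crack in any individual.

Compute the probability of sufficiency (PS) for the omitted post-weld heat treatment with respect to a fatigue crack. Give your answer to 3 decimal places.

PS ≈ 0.278

Let p₁ = 0.34, p₀ = 0.086.
Under exogeneity and monotonicity, PS = (p₁ − p₀) / (1 − p₀).
PS = (0.34 − 0.086) / (1 − 0.086) = 0.254 / 0.914 ≈ 0.2779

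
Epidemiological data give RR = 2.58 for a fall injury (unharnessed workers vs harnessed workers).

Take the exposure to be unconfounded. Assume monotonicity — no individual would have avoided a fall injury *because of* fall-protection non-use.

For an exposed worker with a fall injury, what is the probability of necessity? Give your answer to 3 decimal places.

Under exogeneity and monotonicity, PN = (RR − 1) / RR = 1 − 1/RR.
PN = (2.58 − 1) / 2.58 = 1.58 / 2.58 ≈ 0.6124

PN ≈ 0.612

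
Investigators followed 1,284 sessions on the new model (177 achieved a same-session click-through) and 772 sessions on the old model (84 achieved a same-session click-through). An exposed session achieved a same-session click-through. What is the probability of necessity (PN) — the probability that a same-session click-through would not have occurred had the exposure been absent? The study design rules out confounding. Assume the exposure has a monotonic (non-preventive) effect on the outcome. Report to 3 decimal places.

p₁ = P(outcome | exposed) = 177/1284 = 0.13785
p₀ = P(outcome | unexposed) = 84/772 = 0.10881
Under exogeneity and monotonicity, PN = (p₁ − p₀) / p₁.
PN = (0.13785 − 0.10881) / 0.13785 = 0.029042 / 0.13785 ≈ 0.2107

PN ≈ 0.211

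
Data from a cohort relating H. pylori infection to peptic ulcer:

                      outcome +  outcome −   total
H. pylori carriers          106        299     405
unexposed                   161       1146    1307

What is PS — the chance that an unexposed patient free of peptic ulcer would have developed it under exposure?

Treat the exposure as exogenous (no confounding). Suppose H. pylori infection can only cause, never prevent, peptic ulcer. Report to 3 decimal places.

PS ≈ 0.158

p₁ = P(outcome | exposed) = 106/405 = 0.26173
p₀ = P(outcome | unexposed) = 161/1307 = 0.12318
Under exogeneity and monotonicity, PS = (p₁ − p₀) / (1 − p₀).
PS = (0.26173 − 0.12318) / (1 − 0.12318) = 0.13855 / 0.87682 ≈ 0.1580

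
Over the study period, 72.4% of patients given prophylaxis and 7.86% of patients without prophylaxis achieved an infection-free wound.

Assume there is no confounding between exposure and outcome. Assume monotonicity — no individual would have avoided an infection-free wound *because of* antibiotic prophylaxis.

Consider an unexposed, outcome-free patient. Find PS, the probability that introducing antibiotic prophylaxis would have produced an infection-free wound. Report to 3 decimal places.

PS ≈ 0.700

p₁ = 0.724, p₀ = 0.0786.
Under exogeneity and monotonicity, PS = (p₁ − p₀) / (1 − p₀).
PS = (0.724 − 0.0786) / (1 − 0.0786) = 0.6454 / 0.9214 ≈ 0.7005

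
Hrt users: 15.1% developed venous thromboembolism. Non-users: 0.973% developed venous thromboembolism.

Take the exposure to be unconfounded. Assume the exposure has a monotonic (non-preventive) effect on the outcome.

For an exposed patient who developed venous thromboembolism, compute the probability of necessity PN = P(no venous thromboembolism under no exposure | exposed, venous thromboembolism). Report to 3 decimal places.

p₁ = 0.151, p₀ = 0.00973.
Under exogeneity and monotonicity, PN = (p₁ − p₀) / p₁.
PN = (0.151 − 0.00973) / 0.151 = 0.14127 / 0.151 ≈ 0.9356

PN ≈ 0.936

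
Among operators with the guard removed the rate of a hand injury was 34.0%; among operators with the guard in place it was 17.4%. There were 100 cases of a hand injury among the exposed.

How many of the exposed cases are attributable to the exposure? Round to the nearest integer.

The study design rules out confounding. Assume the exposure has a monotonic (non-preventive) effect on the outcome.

about 49 cases

p₁ = 0.34, p₀ = 0.174.
PN = (p₁ − p₀)/p₁ = (0.34 − 0.174) / 0.34 ≈ 0.48824.
Attributable cases ≈ PN × (exposed cases) = 0.48824 × 100 ≈ 48.82.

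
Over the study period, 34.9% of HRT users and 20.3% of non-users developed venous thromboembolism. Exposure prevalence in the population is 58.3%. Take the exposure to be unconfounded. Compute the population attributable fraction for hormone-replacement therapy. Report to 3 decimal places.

PAF ≈ 0.295

p₁ = 0.349, p₀ = 0.203.
Overall risk P(Y=1) = π·p₁ + (1−π)·p₀ = 0.583×0.349 + 0.417×0.203 = 0.28812.
Under exogeneity, PAF = [P(Y=1) − p₀] / P(Y=1).
PAF = (0.28812 − 0.203) / 0.28812 ≈ 0.2954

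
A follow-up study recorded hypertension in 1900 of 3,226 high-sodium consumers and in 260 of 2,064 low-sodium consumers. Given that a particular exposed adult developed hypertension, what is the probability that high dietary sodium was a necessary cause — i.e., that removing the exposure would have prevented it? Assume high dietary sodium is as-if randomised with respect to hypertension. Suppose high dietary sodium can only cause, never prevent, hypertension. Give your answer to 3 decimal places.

PN ≈ 0.786

p₁ = P(outcome | exposed) = 1900/3226 = 0.58896
p₀ = P(outcome | unexposed) = 260/2064 = 0.12597
Under exogeneity and monotonicity, PN = (p₁ − p₀) / p₁.
PN = (0.58896 − 0.12597) / 0.58896 = 0.463 / 0.58896 ≈ 0.7861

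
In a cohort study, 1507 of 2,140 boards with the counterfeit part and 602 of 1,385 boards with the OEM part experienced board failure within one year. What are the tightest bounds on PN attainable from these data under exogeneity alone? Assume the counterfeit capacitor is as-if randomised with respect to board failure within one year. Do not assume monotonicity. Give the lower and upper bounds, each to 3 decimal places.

p₁ = P(outcome | exposed) = 1507/2140 = 0.70421
p₀ = P(outcome | unexposed) = 602/1385 = 0.43466
Under exogeneity alone the bounds on PN are max{0,(p₁−p₀)/p₁} ≤ PN ≤ min{1,(1−p₀)/p₁}.
  lower = (p₁ − p₀)/p₁ = 0.26955 / 0.70421 ≈ 0.3828
  upper = min{1, (1 − p₀)/p₁} = 0.56534 / 0.70421 ≈ 0.8028

0.383 ≤ PN ≤ 0.803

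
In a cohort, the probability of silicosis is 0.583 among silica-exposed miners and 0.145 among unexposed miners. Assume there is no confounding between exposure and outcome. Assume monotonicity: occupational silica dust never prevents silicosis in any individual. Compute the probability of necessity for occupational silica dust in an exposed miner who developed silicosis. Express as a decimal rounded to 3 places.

PN ≈ 0.751

Let p₁ = 0.583, p₀ = 0.145.
Under exogeneity and monotonicity, PN = (p₁ − p₀) / p₁.
PN = (0.583 − 0.145) / 0.583 = 0.438 / 0.583 ≈ 0.7513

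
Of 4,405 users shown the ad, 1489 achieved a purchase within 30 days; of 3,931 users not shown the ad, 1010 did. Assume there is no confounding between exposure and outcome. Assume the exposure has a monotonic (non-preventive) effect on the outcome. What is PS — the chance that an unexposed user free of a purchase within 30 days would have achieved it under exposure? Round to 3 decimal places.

p₁ = P(outcome | exposed) = 1489/4405 = 0.33802
p₀ = P(outcome | unexposed) = 1010/3931 = 0.25693
Under exogeneity and monotonicity, PS = (p₁ − p₀) / (1 − p₀).
PS = (0.33802 − 0.25693) / (1 − 0.25693) = 0.081093 / 0.74307 ≈ 0.1091

PS ≈ 0.109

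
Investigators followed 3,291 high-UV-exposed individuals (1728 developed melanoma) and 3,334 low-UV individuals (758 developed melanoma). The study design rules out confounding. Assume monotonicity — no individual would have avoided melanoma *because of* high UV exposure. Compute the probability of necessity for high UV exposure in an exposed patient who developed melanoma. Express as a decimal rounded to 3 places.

PN ≈ 0.567

p₁ = P(outcome | exposed) = 1728/3291 = 0.52507
p₀ = P(outcome | unexposed) = 758/3334 = 0.22735
Under exogeneity and monotonicity, PN = (p₁ − p₀) / p₁.
PN = (0.52507 − 0.22735) / 0.52507 = 0.29771 / 0.52507 ≈ 0.5670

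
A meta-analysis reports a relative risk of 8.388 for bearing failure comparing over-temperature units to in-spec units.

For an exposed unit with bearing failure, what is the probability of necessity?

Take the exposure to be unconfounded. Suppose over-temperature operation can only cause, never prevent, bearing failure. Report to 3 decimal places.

PN ≈ 0.881

Under exogeneity and monotonicity, PN = (RR − 1) / RR = 1 − 1/RR.
PN = (8.388 − 1) / 8.388 = 7.388 / 8.388 ≈ 0.8808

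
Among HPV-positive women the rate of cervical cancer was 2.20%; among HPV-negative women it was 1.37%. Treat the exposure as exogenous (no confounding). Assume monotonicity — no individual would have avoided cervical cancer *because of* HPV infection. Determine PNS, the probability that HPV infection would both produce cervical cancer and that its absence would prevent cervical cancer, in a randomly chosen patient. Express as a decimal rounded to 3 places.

PNS ≈ 0.008

p₁ = 0.022, p₀ = 0.0137.
Under exogeneity and monotonicity, PNS = p₁ − p₀.
PNS = 0.022 − 0.0137 = 0.0083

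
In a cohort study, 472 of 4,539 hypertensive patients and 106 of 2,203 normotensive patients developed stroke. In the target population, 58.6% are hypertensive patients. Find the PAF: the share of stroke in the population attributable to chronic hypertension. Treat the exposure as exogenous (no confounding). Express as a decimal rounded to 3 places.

p₁ = P(outcome | exposed) = 472/4539 = 0.10399
p₀ = P(outcome | unexposed) = 106/2203 = 0.048116
Overall risk P(Y=1) = π·p₁ + (1−π)·p₀ = 0.586×0.10399 + 0.414×0.048116 = 0.080857.
Under exogeneity, PAF = [P(Y=1) − p₀] / P(Y=1).
PAF = (0.080857 − 0.048116) / 0.080857 ≈ 0.4049

PAF ≈ 0.405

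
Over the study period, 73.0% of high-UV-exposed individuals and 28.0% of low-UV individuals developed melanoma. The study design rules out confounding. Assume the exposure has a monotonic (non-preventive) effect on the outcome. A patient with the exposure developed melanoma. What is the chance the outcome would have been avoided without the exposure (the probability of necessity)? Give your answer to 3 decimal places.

p₁ = 0.73, p₀ = 0.28.
Under exogeneity and monotonicity, PN = (p₁ − p₀) / p₁.
PN = (0.73 − 0.28) / 0.73 = 0.45 / 0.73 ≈ 0.6164

PN ≈ 0.616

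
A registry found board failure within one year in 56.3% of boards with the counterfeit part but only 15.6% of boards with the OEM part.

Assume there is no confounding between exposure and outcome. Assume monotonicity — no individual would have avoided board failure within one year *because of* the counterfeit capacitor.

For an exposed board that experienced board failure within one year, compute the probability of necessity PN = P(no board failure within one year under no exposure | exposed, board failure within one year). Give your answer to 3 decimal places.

PN ≈ 0.723

p₁ = 0.563, p₀ = 0.156.
Under exogeneity and monotonicity, PN = (p₁ − p₀) / p₁.
PN = (0.563 − 0.156) / 0.563 = 0.407 / 0.563 ≈ 0.7229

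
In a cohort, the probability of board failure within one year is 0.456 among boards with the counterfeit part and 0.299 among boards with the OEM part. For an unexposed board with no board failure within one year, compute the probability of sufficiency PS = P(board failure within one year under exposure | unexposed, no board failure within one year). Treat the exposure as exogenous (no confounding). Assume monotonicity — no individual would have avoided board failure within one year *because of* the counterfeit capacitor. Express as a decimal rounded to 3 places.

PS ≈ 0.224

Let p₁ = 0.456, p₀ = 0.299.
Under exogeneity and monotonicity, PS = (p₁ − p₀) / (1 − p₀).
PS = (0.456 − 0.299) / (1 − 0.299) = 0.157 / 0.701 ≈ 0.2240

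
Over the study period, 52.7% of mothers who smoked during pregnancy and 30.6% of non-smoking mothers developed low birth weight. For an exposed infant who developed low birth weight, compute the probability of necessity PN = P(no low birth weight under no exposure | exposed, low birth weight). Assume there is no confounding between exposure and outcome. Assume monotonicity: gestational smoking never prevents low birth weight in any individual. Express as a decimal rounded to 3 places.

p₁ = 0.527, p₀ = 0.306.
Under exogeneity and monotonicity, PN = (p₁ − p₀) / p₁.
PN = (0.527 − 0.306) / 0.527 = 0.221 / 0.527 ≈ 0.4194

PN ≈ 0.419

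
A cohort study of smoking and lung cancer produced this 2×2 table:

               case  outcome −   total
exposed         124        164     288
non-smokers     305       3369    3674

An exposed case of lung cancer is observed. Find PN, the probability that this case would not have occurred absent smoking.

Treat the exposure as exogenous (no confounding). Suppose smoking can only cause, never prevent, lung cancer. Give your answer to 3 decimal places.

p₁ = P(outcome | exposed) = 124/288 = 0.43056
p₀ = P(outcome | unexposed) = 305/3674 = 0.083016
Under exogeneity and monotonicity, PN = (p₁ − p₀) / p₁.
PN = (0.43056 − 0.083016) / 0.43056 = 0.34754 / 0.43056 ≈ 0.8072

PN ≈ 0.807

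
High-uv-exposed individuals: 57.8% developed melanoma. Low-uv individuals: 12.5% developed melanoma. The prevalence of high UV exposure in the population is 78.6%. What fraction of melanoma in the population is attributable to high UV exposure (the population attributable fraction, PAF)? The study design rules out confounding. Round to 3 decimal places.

p₁ = 0.578, p₀ = 0.125.
Overall risk P(Y=1) = π·p₁ + (1−π)·p₀ = 0.786×0.578 + 0.214×0.125 = 0.48106.
Under exogeneity, PAF = [P(Y=1) − p₀] / P(Y=1).
PAF = (0.48106 − 0.125) / 0.48106 ≈ 0.7402

PAF ≈ 0.740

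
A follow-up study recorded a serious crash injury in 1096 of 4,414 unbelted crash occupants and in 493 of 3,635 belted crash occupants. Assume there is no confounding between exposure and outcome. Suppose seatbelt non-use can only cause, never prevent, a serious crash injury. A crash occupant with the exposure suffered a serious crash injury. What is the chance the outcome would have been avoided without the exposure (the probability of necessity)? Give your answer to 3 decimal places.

PN ≈ 0.454

p₁ = P(outcome | exposed) = 1096/4414 = 0.2483
p₀ = P(outcome | unexposed) = 493/3635 = 0.13563
Under exogeneity and monotonicity, PN = (p₁ − p₀) / p₁.
PN = (0.2483 − 0.13563) / 0.2483 = 0.11268 / 0.2483 ≈ 0.4538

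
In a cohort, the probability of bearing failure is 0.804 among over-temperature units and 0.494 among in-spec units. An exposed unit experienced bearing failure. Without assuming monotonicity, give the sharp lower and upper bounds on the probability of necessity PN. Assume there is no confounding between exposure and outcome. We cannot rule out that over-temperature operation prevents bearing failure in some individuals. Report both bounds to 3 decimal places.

0.386 ≤ PN ≤ 0.629

Let p₁ = 0.804, p₀ = 0.494.
Under exogeneity alone the bounds on PN are max{0,(p₁−p₀)/p₁} ≤ PN ≤ min{1,(1−p₀)/p₁}.
  lower = (p₁ − p₀)/p₁ = 0.31 / 0.804 ≈ 0.3856
  upper = min{1, (1 − p₀)/p₁} = 0.506 / 0.804 ≈ 0.6294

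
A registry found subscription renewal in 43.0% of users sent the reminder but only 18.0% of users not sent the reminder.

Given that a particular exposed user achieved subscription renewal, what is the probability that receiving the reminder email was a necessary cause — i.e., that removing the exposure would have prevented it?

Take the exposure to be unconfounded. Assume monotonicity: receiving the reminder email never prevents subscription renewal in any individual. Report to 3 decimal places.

p₁ = 0.43, p₀ = 0.18.
Under exogeneity and monotonicity, PN = (p₁ − p₀) / p₁.
PN = (0.43 − 0.18) / 0.43 = 0.25 / 0.43 ≈ 0.5814

PN ≈ 0.581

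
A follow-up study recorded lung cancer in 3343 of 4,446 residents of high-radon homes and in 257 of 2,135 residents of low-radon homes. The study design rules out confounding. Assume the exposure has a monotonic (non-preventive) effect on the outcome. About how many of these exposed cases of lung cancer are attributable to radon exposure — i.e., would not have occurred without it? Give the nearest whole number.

p₁ = P(outcome | exposed) = 3343/4446 = 0.75191
p₀ = P(outcome | unexposed) = 257/2135 = 0.12037
PN = (p₁ − p₀)/p₁ = (0.75191 − 0.12037) / 0.75191 ≈ 0.83991.
Attributable cases ≈ PN × (exposed cases) = 0.83991 × 3343 ≈ 2807.81.

about 2808 cases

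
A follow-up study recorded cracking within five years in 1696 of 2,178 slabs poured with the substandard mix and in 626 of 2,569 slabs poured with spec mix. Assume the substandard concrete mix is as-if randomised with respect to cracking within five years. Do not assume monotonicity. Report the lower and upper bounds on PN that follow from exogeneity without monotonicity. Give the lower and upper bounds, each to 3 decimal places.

0.687 ≤ PN ≤ 0.971

p₁ = P(outcome | exposed) = 1696/2178 = 0.7787
p₀ = P(outcome | unexposed) = 626/2569 = 0.24367
Under exogeneity alone the bounds on PN are max{0,(p₁−p₀)/p₁} ≤ PN ≤ min{1,(1−p₀)/p₁}.
  lower = (p₁ − p₀)/p₁ = 0.53502 / 0.7787 ≈ 0.6871
  upper = min{1, (1 − p₀)/p₁} = 0.75633 / 0.7787 ≈ 0.9713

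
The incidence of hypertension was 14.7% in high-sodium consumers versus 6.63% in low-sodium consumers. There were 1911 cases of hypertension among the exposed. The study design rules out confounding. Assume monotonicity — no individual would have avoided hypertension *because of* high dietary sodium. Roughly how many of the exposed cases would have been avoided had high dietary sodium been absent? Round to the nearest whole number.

about 1049 cases

p₁ = 0.147, p₀ = 0.0663.
PN = (p₁ − p₀)/p₁ = (0.147 − 0.0663) / 0.147 ≈ 0.54898.
Attributable cases ≈ PN × (exposed cases) = 0.54898 × 1911 ≈ 1049.10.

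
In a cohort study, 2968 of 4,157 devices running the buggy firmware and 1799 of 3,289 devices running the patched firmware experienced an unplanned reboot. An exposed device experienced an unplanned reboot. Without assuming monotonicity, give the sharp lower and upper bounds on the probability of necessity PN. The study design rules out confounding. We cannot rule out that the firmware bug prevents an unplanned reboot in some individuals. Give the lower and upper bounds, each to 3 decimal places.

0.234 ≤ PN ≤ 0.635

p₁ = P(outcome | exposed) = 2968/4157 = 0.71398
p₀ = P(outcome | unexposed) = 1799/3289 = 0.54697
Under exogeneity alone the bounds on PN are max{0,(p₁−p₀)/p₁} ≤ PN ≤ min{1,(1−p₀)/p₁}.
  lower = (p₁ − p₀)/p₁ = 0.167 / 0.71398 ≈ 0.2339
  upper = min{1, (1 − p₀)/p₁} = 0.45303 / 0.71398 ≈ 0.6345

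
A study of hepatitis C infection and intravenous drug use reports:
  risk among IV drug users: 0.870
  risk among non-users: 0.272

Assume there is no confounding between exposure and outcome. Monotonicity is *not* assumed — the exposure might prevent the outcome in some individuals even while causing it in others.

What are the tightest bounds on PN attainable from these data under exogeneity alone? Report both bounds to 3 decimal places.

Let p₁ = 0.87, p₀ = 0.272.
Under exogeneity alone the bounds on PN are max{0,(p₁−p₀)/p₁} ≤ PN ≤ min{1,(1−p₀)/p₁}.
  lower = (p₁ − p₀)/p₁ = 0.598 / 0.87 ≈ 0.6874
  upper = min{1, (1 − p₀)/p₁} = 0.728 / 0.87 ≈ 0.8368

0.687 ≤ PN ≤ 0.837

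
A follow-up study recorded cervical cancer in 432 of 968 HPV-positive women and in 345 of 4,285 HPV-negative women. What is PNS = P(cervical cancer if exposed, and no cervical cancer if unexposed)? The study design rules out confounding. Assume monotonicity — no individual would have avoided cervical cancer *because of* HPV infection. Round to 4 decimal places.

p₁ = P(outcome | exposed) = 432/968 = 0.44628
p₀ = P(outcome | unexposed) = 345/4285 = 0.080513
Under exogeneity and monotonicity, PNS = p₁ − p₀.
PNS = 0.44628 − 0.080513 = 0.36577

PNS ≈ 0.3658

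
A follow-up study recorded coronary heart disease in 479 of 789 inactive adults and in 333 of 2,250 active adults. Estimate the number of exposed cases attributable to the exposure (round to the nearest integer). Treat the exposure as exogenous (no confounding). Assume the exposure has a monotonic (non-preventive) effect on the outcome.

p₁ = P(outcome | exposed) = 479/789 = 0.6071
p₀ = P(outcome | unexposed) = 333/2250 = 0.148
PN = (p₁ − p₀)/p₁ = (0.6071 − 0.148) / 0.6071 ≈ 0.75622.
Attributable cases ≈ PN × (exposed cases) = 0.75622 × 479 ≈ 362.23.

about 362 cases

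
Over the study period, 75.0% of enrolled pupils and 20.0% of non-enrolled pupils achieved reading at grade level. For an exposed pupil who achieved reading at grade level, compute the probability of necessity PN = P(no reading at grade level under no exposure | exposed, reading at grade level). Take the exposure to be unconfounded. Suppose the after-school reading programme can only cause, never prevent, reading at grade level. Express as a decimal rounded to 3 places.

PN ≈ 0.733

p₁ = 0.75, p₀ = 0.2.
Under exogeneity and monotonicity, PN = (p₁ − p₀) / p₁.
PN = (0.75 − 0.2) / 0.75 = 0.55 / 0.75 ≈ 0.7333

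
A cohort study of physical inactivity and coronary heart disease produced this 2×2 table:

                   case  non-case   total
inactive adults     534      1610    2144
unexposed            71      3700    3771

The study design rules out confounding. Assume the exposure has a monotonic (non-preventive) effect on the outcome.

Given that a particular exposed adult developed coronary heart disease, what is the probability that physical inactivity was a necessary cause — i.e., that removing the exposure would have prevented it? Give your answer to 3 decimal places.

PN ≈ 0.924

p₁ = P(outcome | exposed) = 534/2144 = 0.24907
p₀ = P(outcome | unexposed) = 71/3771 = 0.018828
Under exogeneity and monotonicity, PN = (p₁ − p₀)/p₁.
PN = (0.24907 − 0.018828) / 0.24907 ≈ 0.9244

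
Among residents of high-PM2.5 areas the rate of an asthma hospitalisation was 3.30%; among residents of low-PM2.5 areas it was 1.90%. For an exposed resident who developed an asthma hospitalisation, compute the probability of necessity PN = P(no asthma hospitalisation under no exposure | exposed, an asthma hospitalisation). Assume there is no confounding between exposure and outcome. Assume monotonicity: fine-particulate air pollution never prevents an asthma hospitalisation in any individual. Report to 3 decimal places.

PN ≈ 0.424

p₁ = 0.033, p₀ = 0.019.
Under exogeneity and monotonicity, PN = (p₁ − p₀) / p₁.
PN = (0.033 − 0.019) / 0.033 = 0.014 / 0.033 ≈ 0.4242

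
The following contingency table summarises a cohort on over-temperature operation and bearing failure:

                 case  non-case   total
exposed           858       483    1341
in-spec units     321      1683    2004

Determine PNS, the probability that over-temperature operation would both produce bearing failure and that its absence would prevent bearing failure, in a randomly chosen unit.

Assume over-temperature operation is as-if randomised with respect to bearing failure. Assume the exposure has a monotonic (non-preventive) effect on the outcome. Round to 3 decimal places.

p₁ = P(outcome | exposed) = 858/1341 = 0.63982
p₀ = P(outcome | unexposed) = 321/2004 = 0.16018
Under exogeneity and monotonicity, PNS = p₁ − p₀.
PNS = 0.63982 − 0.16018 = 0.47964

PNS ≈ 0.480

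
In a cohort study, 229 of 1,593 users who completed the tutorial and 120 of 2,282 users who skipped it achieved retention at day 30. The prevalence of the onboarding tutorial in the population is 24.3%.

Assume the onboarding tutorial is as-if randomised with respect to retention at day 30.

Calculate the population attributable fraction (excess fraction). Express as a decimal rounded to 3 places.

PAF ≈ 0.296

p₁ = P(outcome | exposed) = 229/1593 = 0.14375
p₀ = P(outcome | unexposed) = 120/2282 = 0.052585
Overall risk P(Y=1) = π·p₁ + (1−π)·p₀ = 0.243×0.14375 + 0.757×0.052585 = 0.074739.
Under exogeneity, PAF = [P(Y=1) − p₀] / P(Y=1).
PAF = (0.074739 − 0.052585) / 0.074739 ≈ 0.2964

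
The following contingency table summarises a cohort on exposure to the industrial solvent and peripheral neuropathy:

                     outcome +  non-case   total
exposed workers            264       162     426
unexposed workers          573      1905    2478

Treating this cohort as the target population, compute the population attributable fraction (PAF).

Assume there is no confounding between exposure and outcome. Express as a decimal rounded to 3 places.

PAF ≈ 0.198

p₁ = P(outcome | exposed) = 264/426 = 0.61972
p₀ = P(outcome | unexposed) = 573/2478 = 0.23123
Exposure prevalence π = 426/2904 = 0.14669; overall risk P(Y=1) = 0.28822.
Under exogeneity, PAF = [P(Y=1) − p₀]/P(Y=1).
PAF = (0.28822 − 0.23123) / 0.28822 ≈ 0.1977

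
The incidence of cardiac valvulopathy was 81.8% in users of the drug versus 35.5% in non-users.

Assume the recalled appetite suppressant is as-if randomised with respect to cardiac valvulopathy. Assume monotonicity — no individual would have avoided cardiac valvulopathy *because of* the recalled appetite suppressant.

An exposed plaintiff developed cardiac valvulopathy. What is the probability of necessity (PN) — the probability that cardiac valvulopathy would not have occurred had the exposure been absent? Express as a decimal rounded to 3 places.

p₁ = 0.818, p₀ = 0.355.
Under exogeneity and monotonicity, PN = (p₁ − p₀) / p₁.
PN = (0.818 − 0.355) / 0.818 = 0.463 / 0.818 ≈ 0.5660

PN ≈ 0.566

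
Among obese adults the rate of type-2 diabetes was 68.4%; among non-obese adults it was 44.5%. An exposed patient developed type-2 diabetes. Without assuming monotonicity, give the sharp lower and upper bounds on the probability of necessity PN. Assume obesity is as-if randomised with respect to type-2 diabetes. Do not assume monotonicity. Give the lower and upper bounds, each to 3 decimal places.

p₁ = 0.684, p₀ = 0.445.
Under exogeneity alone the bounds on PN are max{0,(p₁−p₀)/p₁} ≤ PN ≤ min{1,(1−p₀)/p₁}.
  lower = (p₁ − p₀)/p₁ = 0.239 / 0.684 ≈ 0.3494
  upper = min{1, (1 − p₀)/p₁} = 0.555 / 0.684 ≈ 0.8114

0.349 ≤ PN ≤ 0.811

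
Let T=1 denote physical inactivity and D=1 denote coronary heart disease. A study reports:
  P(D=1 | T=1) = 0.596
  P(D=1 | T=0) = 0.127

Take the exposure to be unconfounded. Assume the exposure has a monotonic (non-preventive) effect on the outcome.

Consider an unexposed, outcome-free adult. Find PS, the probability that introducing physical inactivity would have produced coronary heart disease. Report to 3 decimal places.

PS ≈ 0.537

Let p₁ = 0.596, p₀ = 0.127.
Under exogeneity and monotonicity, PS = (p₁ − p₀) / (1 − p₀).
PS = (0.596 − 0.127) / (1 − 0.127) = 0.469 / 0.873 ≈ 0.5372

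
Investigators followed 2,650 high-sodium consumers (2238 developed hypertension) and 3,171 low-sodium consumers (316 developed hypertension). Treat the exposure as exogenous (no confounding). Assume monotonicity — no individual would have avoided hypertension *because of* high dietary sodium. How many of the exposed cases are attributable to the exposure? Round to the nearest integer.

p₁ = P(outcome | exposed) = 2238/2650 = 0.84453
p₀ = P(outcome | unexposed) = 316/3171 = 0.099653
PN = (p₁ − p₀)/p₁ = (0.84453 − 0.099653) / 0.84453 ≈ 0.88200.
Attributable cases ≈ PN × (exposed cases) = 0.88200 × 2238 ≈ 1973.92.

about 1974 cases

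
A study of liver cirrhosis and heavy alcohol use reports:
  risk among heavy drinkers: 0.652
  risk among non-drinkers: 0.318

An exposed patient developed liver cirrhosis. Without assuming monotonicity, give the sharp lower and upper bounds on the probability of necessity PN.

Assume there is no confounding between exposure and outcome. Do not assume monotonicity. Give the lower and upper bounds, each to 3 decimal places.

0.512 ≤ PN ≤ 1.000

Let p₁ = 0.652, p₀ = 0.318.
Under exogeneity alone the bounds on PN are max{0,(p₁−p₀)/p₁} ≤ PN ≤ min{1,(1−p₀)/p₁}.
  lower = (p₁ − p₀)/p₁ = 0.334 / 0.652 ≈ 0.5123
  upper = min{1, (1 − p₀)/p₁} = 0.682 / 0.652 ≈ 1.0460 → capped at 1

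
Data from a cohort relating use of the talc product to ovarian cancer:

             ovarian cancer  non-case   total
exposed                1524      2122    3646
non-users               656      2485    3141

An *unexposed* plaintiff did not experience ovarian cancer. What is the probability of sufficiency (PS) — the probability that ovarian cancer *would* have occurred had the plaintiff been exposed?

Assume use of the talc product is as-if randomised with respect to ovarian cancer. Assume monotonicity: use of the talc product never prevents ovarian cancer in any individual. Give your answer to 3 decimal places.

p₁ = P(outcome | exposed) = 1524/3646 = 0.41799
p₀ = P(outcome | unexposed) = 656/3141 = 0.20885
Under exogeneity and monotonicity, PS = (p₁ − p₀)/(1 − p₀).
PS = (0.41799 − 0.20885) / 0.79115 ≈ 0.2644

PS ≈ 0.264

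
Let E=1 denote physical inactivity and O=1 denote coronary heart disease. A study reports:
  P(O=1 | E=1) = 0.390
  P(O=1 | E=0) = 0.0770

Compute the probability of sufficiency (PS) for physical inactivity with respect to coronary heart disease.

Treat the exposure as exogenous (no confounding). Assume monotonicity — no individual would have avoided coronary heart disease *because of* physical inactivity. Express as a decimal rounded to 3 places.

PS ≈ 0.339

Let p₁ = 0.39, p₀ = 0.077.
Under exogeneity and monotonicity, PS = (p₁ − p₀) / (1 − p₀).
PS = (0.39 − 0.077) / (1 − 0.077) = 0.313 / 0.923 ≈ 0.3391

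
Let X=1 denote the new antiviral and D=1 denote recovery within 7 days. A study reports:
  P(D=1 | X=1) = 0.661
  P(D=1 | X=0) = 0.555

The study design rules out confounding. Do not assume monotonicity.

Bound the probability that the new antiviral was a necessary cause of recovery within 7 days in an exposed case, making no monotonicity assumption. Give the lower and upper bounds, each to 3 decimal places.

0.160 ≤ PN ≤ 0.673

Let p₁ = 0.661, p₀ = 0.555.
Under exogeneity alone the bounds on PN are max{0,(p₁−p₀)/p₁} ≤ PN ≤ min{1,(1−p₀)/p₁}.
  lower = (p₁ − p₀)/p₁ = 0.106 / 0.661 ≈ 0.1604
  upper = min{1, (1 − p₀)/p₁} = 0.445 / 0.661 ≈ 0.6732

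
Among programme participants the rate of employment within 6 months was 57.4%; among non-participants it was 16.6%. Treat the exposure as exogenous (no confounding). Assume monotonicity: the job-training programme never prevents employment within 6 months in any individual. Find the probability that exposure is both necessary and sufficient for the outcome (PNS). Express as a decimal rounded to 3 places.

p₁ = 0.574, p₀ = 0.166.
Under exogeneity and monotonicity, PNS = p₁ − p₀.
PNS = 0.574 − 0.166 = 0.408

PNS ≈ 0.408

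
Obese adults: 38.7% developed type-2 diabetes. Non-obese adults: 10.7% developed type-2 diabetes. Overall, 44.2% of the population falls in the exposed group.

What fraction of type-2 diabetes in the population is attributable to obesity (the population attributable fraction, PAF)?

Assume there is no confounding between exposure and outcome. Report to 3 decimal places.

PAF ≈ 0.536

p₁ = 0.387, p₀ = 0.107.
Overall risk P(Y=1) = π·p₁ + (1−π)·p₀ = 0.442×0.387 + 0.558×0.107 = 0.23076.
Under exogeneity, PAF = [P(Y=1) − p₀] / P(Y=1).
PAF = (0.23076 − 0.107) / 0.23076 ≈ 0.5363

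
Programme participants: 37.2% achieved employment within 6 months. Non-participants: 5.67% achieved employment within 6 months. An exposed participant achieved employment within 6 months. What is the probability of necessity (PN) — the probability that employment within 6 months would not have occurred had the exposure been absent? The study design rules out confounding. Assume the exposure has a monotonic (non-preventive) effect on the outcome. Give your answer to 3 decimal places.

p₁ = 0.372, p₀ = 0.0567.
Under exogeneity and monotonicity, PN = (p₁ − p₀) / p₁.
PN = (0.372 − 0.0567) / 0.372 = 0.3153 / 0.372 ≈ 0.8476

PN ≈ 0.848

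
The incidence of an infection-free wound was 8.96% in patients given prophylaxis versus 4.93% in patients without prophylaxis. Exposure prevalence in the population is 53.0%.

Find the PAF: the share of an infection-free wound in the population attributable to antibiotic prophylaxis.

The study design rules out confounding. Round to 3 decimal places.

p₁ = 0.0896, p₀ = 0.0493.
Overall risk P(Y=1) = π·p₁ + (1−π)·p₀ = 0.53×0.0896 + 0.47×0.0493 = 0.070659.
Under exogeneity, PAF = [P(Y=1) − p₀] / P(Y=1).
PAF = (0.070659 − 0.0493) / 0.070659 ≈ 0.3023

PAF ≈ 0.302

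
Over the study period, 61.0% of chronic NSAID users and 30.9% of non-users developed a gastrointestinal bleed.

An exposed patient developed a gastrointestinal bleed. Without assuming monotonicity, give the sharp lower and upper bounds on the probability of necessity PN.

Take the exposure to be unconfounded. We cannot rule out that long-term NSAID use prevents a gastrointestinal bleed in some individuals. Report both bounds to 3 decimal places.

0.493 ≤ PN ≤ 1.000

p₁ = 0.61, p₀ = 0.309.
Under exogeneity alone the bounds on PN are max{0,(p₁−p₀)/p₁} ≤ PN ≤ min{1,(1−p₀)/p₁}.
  lower = (p₁ − p₀)/p₁ = 0.301 / 0.61 ≈ 0.4934
  upper = min{1, (1 − p₀)/p₁} = 0.691 / 0.61 ≈ 1.1328 → capped at 1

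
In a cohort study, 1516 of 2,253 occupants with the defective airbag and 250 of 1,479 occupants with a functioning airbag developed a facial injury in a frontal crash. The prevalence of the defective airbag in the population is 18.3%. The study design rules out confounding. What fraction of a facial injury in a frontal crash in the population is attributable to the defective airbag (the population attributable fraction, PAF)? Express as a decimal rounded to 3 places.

PAF ≈ 0.353

p₁ = P(outcome | exposed) = 1516/2253 = 0.67288
p₀ = P(outcome | unexposed) = 250/1479 = 0.16903
Overall risk P(Y=1) = π·p₁ + (1−π)·p₀ = 0.183×0.67288 + 0.817×0.16903 = 0.26124.
Under exogeneity, PAF = [P(Y=1) − p₀] / P(Y=1).
PAF = (0.26124 − 0.16903) / 0.26124 ≈ 0.3530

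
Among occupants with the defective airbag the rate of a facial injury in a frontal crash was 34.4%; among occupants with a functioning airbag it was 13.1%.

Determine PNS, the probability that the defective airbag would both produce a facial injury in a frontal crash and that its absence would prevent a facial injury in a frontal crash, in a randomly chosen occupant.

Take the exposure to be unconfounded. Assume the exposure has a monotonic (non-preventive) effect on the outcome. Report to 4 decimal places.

PNS ≈ 0.2130

p₁ = 0.344, p₀ = 0.131.
Under exogeneity and monotonicity, PNS = p₁ − p₀.
PNS = 0.344 − 0.131 = 0.213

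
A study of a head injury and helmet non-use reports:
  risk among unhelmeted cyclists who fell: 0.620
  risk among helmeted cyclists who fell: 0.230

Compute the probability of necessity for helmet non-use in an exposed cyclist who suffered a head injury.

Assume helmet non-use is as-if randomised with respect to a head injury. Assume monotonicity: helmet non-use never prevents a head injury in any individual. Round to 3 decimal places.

PN ≈ 0.629

Let p₁ = 0.62, p₀ = 0.23.
Under exogeneity and monotonicity, PN = (p₁ − p₀) / p₁.
PN = (0.62 − 0.23) / 0.62 = 0.39 / 0.62 ≈ 0.6290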